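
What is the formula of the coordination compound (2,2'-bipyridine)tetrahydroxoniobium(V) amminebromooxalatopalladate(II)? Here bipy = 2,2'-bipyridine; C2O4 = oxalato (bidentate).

[Nb(bipy)(OH)4][PdBr(C2O4)(NH3)]

Cation [Nb…]: ligand charges -4, Nb(V) ⇒ ion charge 1+.
Anion [Pd…]: ligand charges -3, Pd(II) ⇒ ion charge 1−.
One 1+ cation balances one 1− anion.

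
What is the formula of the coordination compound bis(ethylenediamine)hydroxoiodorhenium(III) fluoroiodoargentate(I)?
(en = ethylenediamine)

Cation [Re…]: ligand charges -2, Re(III) ⇒ ion charge 1+.
Anion [Ag…]: ligand charges -2, Ag(I) ⇒ ion charge 1−.
One 1+ cation balances one 1− anion.

[Re(en)2I(OH)][AgFI]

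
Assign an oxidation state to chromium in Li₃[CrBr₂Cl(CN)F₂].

3 lithium outside the brackets (+1 each) → the complex ion is 3−.
Ligand charges: 1×Cl = -1; 1×CN = -1; 2×F = -2; 2×Br = -2; sum -6.
Cr + (-6) = 3− ⇒ Cr is +3.

+3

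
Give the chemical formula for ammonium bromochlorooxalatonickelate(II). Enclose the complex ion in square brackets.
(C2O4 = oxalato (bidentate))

(NH4)2[NiBr(C2O4)Cl]

Ligands: 1 oxalato (C2O4, -2), 1 chloro (Cl, -1), 1 bromo (Br, -1). Ligand charge sum = -4.
Charge balance with ammonium (+1) requires 1 complex ion per 2 ammonium.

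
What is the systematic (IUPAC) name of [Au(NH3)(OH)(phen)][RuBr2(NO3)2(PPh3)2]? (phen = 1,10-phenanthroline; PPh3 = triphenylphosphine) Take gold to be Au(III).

amminehydroxo(1,10-phenanthroline)gold(III) dibromodinitratobis(triphenylphosphine)ruthenate(II)

Both ions are complex: the cation is named first with the plain metal name, the anion second with the -ate form; each ion's ligands are alphabetised independently.
Au is given as +3; the cation's ligand charges sum to -1, so the complex cation is 2+.
A 1:1 salt means the anion carries the equal and opposite charge, 2−.
Anion: ligand charges sum to -4; for the ion to be 2−, Ru = +2.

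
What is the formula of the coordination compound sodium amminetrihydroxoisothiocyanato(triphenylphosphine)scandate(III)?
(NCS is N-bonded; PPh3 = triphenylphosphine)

Na[Sc(NCS)(NH3)(OH)3(PPh3)]

Ligands: 1 isothiocyanato (NCS, -1), 1 ammine (NH3, neutral), 1 triphenylphosphine (PPh3, neutral), 3 hydroxo (OH, -1). Ligand charge sum = -4.
With Sc in oxidation state +3, the complex ion is [Sc...]^1−.
Charge balance with sodium (+1) requires 1 complex ion per 1 sodium.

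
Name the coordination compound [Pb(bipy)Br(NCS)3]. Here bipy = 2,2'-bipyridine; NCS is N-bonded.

There is no counter-ion, so the complex is neutral overall.
Ligand charges: 1×2,2'-bipyridine (neutral), 3×isothiocyanato (-1 each), 1×bromo (-1 each); total -4. So Pb + (-4) = 0, giving Pb = +4.
Ligands are named alphabetically: bipyridine before bromo before isothiocyanato.

(2,2'-bipyridine)bromotriisothiocyanatolead(IV)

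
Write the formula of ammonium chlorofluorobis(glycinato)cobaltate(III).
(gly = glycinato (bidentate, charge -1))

Ligands: 2 glycinato (gly, -1), 1 chloro (Cl, -1), 1 fluoro (F, -1). Ligand charge sum = -4.
With Co in oxidation state +3, the complex ion is [Co...]^1−.
Charge balance with ammonium (+1) requires 1 complex ion per 1 ammonium.

NH4[CoClF(gly)2]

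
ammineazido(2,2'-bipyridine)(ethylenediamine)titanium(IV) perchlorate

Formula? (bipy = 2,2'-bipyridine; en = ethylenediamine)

[Ti(bipy)(en)(N3)(NH3)](ClO4)3

Ligands: 1 azido (N3, -1), 1 ammine (NH3, neutral), 1 2,2'-bipyridine (bipy, neutral), 1 ethylenediamine (en, neutral). Ligand charge sum = -1.
Charge balance with perchlorate (-1) requires 1 complex ion per 3 perchlorate.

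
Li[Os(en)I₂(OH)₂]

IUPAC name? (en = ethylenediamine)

lithium (ethylenediamine)dihydroxodiiodoosmate(III)

The 1 lithium counter-ion carries a total charge of +1, so each complex ion is 1−.
Ligand charges: 2×hydroxo (-1 each), 2×iodo (-1 each), 1×ethylenediamine (neutral); total -4. So Os + (-4) = 1−, giving Os = +3.
Ligands are named alphabetically: ethylenediamine before hydroxo before iodo.
The complex ion is anionic, so osmium takes the -ate form osmate(III).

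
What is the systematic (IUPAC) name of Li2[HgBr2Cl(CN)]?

lithium dibromochlorocyanomercurate(II)

The 2 lithium counter-ions carry a total charge of +2, so each complex ion is 2−.
Ligand charges: 1×cyano (-1 each), 1×chloro (-1 each), 2×bromo (-1 each); total -4. So Hg + (-4) = 2−, giving Hg = +2.
Ligands are named alphabetically: bromo before chloro before cyano.
The complex ion is anionic, so mercury takes the -ate form mercurate(II).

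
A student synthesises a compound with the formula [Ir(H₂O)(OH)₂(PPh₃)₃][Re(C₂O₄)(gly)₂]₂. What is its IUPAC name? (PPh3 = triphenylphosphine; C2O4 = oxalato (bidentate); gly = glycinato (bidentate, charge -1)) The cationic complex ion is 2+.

The complex cation is given as 2+; its ligand charges sum to -2, so Ir = +4.
With 2 anions per cation, each anion must be 2/2 = 1−.
Anion: ligand charges sum to -4; for the ion to be 1−, Re = +3.

aquadihydroxotris(triphenylphosphine)iridium(IV) bis(glycinato)oxalatorhenate(III)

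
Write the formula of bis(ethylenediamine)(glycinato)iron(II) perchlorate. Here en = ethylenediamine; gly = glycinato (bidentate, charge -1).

Ligands: 2 ethylenediamine (en, neutral), 1 glycinato (gly, -1). Ligand charge sum = -1.
With Fe in oxidation state +2, the complex ion is [Fe...]^1+.
Charge balance with perchlorate (-1) requires 1 complex ion per 1 perchlorate.

[Fe(en)2(gly)]ClO4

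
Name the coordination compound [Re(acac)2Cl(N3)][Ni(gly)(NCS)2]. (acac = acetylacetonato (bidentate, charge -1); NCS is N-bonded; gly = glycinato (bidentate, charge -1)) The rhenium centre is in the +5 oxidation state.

Both ions are complex: the cation is named first with the plain metal name, the anion second with the -ate form; each ion's ligands are alphabetised independently.
Re is given as +5; the cation's ligand charges sum to -4, so the complex cation is 1+.
A 1:1 salt means the anion carries the equal and opposite charge, 1−.
Anion: ligand charges sum to -3; for the ion to be 1−, Ni = +2.

bis(acetylacetonato)azidochlororhenium(V) (glycinato)diisothiocyanatonickelate(II)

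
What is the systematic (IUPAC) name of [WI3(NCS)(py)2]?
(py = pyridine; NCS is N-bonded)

There is no counter-ion, so the complex is neutral overall.
Ligand charges: 2×pyridine (neutral), 3×iodo (-1 each), 1×isothiocyanato (-1 each); total -4. So W + (-4) = 0, giving W = +4.
Ligands are named alphabetically: iodo before isothiocyanato before pyridine.

triiodoisothiocyanatobis(pyridine)tungsten(IV)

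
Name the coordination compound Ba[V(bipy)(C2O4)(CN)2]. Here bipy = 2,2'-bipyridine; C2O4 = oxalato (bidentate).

The 1 barium counter-ion carries a total charge of +2, so each complex ion is 2−.
Ligand charges: 2×cyano (-1 each), 1×2,2'-bipyridine (neutral), 1×oxalato (-2 each); total -4. So V + (-4) = 2−, giving V = +2.
Ligands are named alphabetically: bipyridine before cyano before oxalato.
The complex ion is anionic, so vanadium takes the -ate form vanadate(II).

barium (2,2'-bipyridine)dicyanooxalatovanadate(II)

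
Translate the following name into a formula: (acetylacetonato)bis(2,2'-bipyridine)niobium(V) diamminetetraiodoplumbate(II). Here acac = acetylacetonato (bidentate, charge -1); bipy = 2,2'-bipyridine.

Cation [Nb…]: ligand charges -1, Nb(V) ⇒ ion charge 4+.
Anion [Pb…]: ligand charges -4, Pb(II) ⇒ ion charge 2−.

[Nb(acac)(bipy)2][PbI4(NH3)2]2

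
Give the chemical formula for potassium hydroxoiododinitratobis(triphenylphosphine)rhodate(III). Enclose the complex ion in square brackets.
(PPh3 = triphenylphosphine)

Ligands: 2 triphenylphosphine (PPh3, neutral), 1 hydroxo (OH, -1), 2 nitrato (NO3, -1), 1 iodo (I, -1). Ligand charge sum = -4.
With Rh in oxidation state +3, the complex ion is [Rh...]^1−.
Charge balance with potassium (+1) requires 1 complex ion per 1 potassium.

K[RhI(NO3)2(OH)(PPh3)2]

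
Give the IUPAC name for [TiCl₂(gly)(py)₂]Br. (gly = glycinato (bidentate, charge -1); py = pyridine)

dichloro(glycinato)bis(pyridine)titanium(IV) bromide

The 1 bromide counter-ion carries a total charge of -1, so each complex ion is 1+.
Ligand charges: 1×glycinato (-1 each), 2×chloro (-1 each), 2×pyridine (neutral); total -3. So Ti + (-3) = 1+, giving Ti = +4.
Ligands are named alphabetically: chloro before glycinato before pyridine.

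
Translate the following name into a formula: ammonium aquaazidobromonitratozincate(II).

Ligands: 1 nitrato (NO3, -1), 1 aqua (H2O, neutral), 1 azido (N3, -1), 1 bromo (Br, -1). Ligand charge sum = -3.
With Zn in oxidation state +2, the complex ion is [Zn...]^1−.
Charge balance with ammonium (+1) requires 1 complex ion per 1 ammonium.

NH4[ZnBr(H2O)(N3)(NO3)]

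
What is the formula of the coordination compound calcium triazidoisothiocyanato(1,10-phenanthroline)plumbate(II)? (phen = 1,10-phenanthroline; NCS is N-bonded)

Ca[Pb(N3)3(NCS)(phen)]

Ligands: 1 1,10-phenanthroline (phen, neutral), 1 isothiocyanato (NCS, -1), 3 azido (N3, -1). Ligand charge sum = -4.
With Pb in oxidation state +2, the complex ion is [Pb...]^2−.
Charge balance with calcium (+2) requires 1 complex ion per 1 calcium.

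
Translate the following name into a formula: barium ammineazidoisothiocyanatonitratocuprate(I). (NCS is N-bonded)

Ba[Cu(N3)(NCS)(NH3)(NO3)]

Ligands: 1 isothiocyanato (NCS, -1), 1 azido (N3, -1), 1 nitrato (NO3, -1), 1 ammine (NH3, neutral). Ligand charge sum = -3.
With Cu in oxidation state +1, the complex ion is [Cu...]^2−.
Charge balance with barium (+2) requires 1 complex ion per 1 barium.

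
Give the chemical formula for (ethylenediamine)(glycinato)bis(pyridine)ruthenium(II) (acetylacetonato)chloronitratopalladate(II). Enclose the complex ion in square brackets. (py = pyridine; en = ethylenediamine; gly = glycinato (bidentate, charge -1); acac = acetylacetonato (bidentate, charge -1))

Cation [Ru…]: ligand charges -1, Ru(II) ⇒ ion charge 1+.
Anion [Pd…]: ligand charges -3, Pd(II) ⇒ ion charge 1−.
One 1+ cation balances one 1− anion.

[Ru(en)(gly)(py)2][Pd(acac)Cl(NO3)]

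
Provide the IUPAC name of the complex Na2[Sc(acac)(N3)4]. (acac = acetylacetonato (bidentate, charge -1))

The 2 sodium counter-ions carry a total charge of +2, so each complex ion is 2−.
Ligand charges: 1×acetylacetonato (-1 each), 4×azido (-1 each); total -5. So Sc + (-5) = 2−, giving Sc = +3.
The complex ion is anionic, so scandium takes the -ate form scandate(III).

sodium (acetylacetonato)tetraazidoscandate(III)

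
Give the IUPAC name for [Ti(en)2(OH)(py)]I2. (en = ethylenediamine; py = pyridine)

The 2 iodide counter-ions carry a total charge of -2, so each complex ion is 2+.
Ligand charges: 2×ethylenediamine (neutral), 1×hydroxo (-1 each), 1×pyridine (neutral); total -1. So Ti + (-1) = 2+, giving Ti = +3.
Ligands are named alphabetically: ethylenediamine before hydroxo before pyridine.

bis(ethylenediamine)hydroxo(pyridine)titanium(III) iodide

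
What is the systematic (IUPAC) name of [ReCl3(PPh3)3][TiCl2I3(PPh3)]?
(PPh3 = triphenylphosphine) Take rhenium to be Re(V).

Re is given as +5; the cation's ligand charges sum to -3, so the complex cation is 2+.
A 1:1 salt means the anion carries the equal and opposite charge, 2−.
Anion: ligand charges sum to -5; for the ion to be 2−, Ti = +3.

trichlorotris(triphenylphosphine)rhenium(V) dichlorotriiodo(triphenylphosphine)titanate(III)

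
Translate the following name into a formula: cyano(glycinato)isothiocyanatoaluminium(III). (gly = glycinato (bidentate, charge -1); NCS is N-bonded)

[Al(CN)(gly)(NCS)]

Ligands: 1 glycinato (gly, -1), 1 isothiocyanato (NCS, -1), 1 cyano (CN, -1). Ligand charge sum = -3.
With Al in oxidation state +3, the complex ion is [Al...].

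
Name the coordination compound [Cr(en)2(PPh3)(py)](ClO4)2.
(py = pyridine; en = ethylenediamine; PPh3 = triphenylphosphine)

The 2 perchlorate counter-ions carry a total charge of -2, so each complex ion is 2+.
Ligand charges: 1×pyridine (neutral), 2×ethylenediamine (neutral), 1×triphenylphosphine (neutral); total 0. So Cr + (0) = 2+, giving Cr = +2.
Ligands are named alphabetically: ethylenediamine before pyridine before triphenylphosphine.

bis(ethylenediamine)(pyridine)(triphenylphosphine)chromium(II) perchlorate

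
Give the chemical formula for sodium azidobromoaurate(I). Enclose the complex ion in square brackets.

Ligands: 1 bromo (Br, -1), 1 azido (N3, -1). Ligand charge sum = -2.
Charge balance with sodium (+1) requires 1 complex ion per 1 sodium.

Na[AuBr(N3)]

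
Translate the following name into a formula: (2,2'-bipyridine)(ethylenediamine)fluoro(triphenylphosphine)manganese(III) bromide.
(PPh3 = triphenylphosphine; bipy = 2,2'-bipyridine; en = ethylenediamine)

Ligands: 1 triphenylphosphine (PPh3, neutral), 1 fluoro (F, -1), 1 2,2'-bipyridine (bipy, neutral), 1 ethylenediamine (en, neutral). Ligand charge sum = -1.
Charge balance with bromide (-1) requires 1 complex ion per 2 bromide.

[Mn(bipy)(en)F(PPh3)]Br2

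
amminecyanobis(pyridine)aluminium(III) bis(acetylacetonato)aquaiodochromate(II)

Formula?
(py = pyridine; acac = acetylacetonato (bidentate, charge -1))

[Al(CN)(NH3)(py)2][Cr(acac)2(H2O)I]2

Cation [Al…]: ligand charges -1, Al(III) ⇒ ion charge 2+.
Anion [Cr…]: ligand charges -3, Cr(II) ⇒ ion charge 1−.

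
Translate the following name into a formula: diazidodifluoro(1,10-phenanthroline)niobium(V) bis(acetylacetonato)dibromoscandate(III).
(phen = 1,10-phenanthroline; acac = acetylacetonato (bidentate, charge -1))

Cation [Nb…]: ligand charges -4, Nb(V) ⇒ ion charge 1+.
Anion [Sc…]: ligand charges -4, Sc(III) ⇒ ion charge 1−.
One 1+ cation balances one 1− anion.

[NbF2(N3)2(phen)][Sc(acac)2Br2]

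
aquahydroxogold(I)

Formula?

[Au(H2O)(OH)]

Ligands: 1 hydroxo (OH, -1), 1 aqua (H2O, neutral). Ligand charge sum = -1.
With Au in oxidation state +1, the complex ion is [Au...].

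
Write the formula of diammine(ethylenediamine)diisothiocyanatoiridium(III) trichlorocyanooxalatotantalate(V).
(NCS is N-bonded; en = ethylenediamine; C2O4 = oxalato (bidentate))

[Ir(en)(NCS)2(NH3)2][Ta(C2O4)Cl3(CN)]

Cation [Ir…]: ligand charges -2, Ir(III) ⇒ ion charge 1+.
Anion [Ta…]: ligand charges -6, Ta(V) ⇒ ion charge 1−.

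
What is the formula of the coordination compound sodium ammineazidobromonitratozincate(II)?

Ligands: 1 azido (N3, -1), 1 nitrato (NO3, -1), 1 bromo (Br, -1), 1 ammine (NH3, neutral). Ligand charge sum = -3.
With Zn in oxidation state +2, the complex ion is [Zn...]^1−.
Charge balance with sodium (+1) requires 1 complex ion per 1 sodium.

Na[ZnBr(N3)(NH3)(NO3)]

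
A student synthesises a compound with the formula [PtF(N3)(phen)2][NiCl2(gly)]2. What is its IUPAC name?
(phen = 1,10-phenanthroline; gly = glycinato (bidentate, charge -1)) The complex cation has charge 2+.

azidofluorobis(1,10-phenanthroline)platinum(IV) dichloro(glycinato)nickelate(II)

Both ions are complex: the cation is named first with the plain metal name, the anion second with the -ate form; each ion's ligands are alphabetised independently.
The complex cation is given as 2+; its ligand charges sum to -2, so Pt = +4.
With 2 anions per cation, each anion must be 2/2 = 1−.
Anion: ligand charges sum to -3; for the ion to be 1−, Ni = +2.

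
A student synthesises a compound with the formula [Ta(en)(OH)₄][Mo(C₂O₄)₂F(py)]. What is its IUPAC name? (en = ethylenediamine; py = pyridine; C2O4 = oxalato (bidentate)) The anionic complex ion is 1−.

The complex anion is given as 1−; its ligand charges sum to -5, so Mo = +4.
A 1:1 salt means the cation carries the equal and opposite charge, 1+.
Cation: ligand charges sum to -4; for the ion to be 1+, Ta = +5.

(ethylenediamine)tetrahydroxotantalum(V) fluorodioxalato(pyridine)molybdate(IV)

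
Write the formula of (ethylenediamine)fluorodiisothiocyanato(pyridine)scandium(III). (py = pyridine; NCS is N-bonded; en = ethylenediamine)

[Sc(en)F(NCS)2(py)]

Ligands: 1 pyridine (py, neutral), 2 isothiocyanato (NCS, -1), 1 fluoro (F, -1), 1 ethylenediamine (en, neutral). Ligand charge sum = -3.
With Sc in oxidation state +3, the complex ion is [Sc...].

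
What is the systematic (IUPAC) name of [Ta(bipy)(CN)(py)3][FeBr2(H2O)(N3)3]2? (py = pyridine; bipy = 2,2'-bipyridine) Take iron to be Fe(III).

(2,2'-bipyridine)cyanotris(pyridine)tantalum(V) aquatriazidodibromoferrate(III)

Both ions are complex: the cation is named first with the plain metal name, the anion second with the -ate form; each ion's ligands are alphabetised independently.
Fe is given as +3; the anion's ligand charges sum to -5, so the complex anion is 2−.
With 2 anions per cation, the cation must be 2×2 = 4+.
Cation: ligand charges sum to -1; for the ion to be 4+, Ta = +5.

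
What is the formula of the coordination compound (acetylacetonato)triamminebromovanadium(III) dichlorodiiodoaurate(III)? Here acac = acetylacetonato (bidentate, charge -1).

[V(acac)Br(NH3)3][AuCl2I2]

Cation [V…]: ligand charges -2, V(III) ⇒ ion charge 1+.
Anion [Au…]: ligand charges -4, Au(III) ⇒ ion charge 1−.
One 1+ cation balances one 1− anion.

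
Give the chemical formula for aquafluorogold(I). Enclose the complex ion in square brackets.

Ligands: 1 fluoro (F, -1), 1 aqua (H2O, neutral). Ligand charge sum = -1.
With Au in oxidation state +1, the complex ion is [Au...].

[AuF(H2O)]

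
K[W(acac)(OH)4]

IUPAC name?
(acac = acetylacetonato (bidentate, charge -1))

The 1 potassium counter-ion carries a total charge of +1, so each complex ion is 1−.
Ligand charges: 4×hydroxo (-1 each), 1×acetylacetonato (-1 each); total -5. So W + (-5) = 1−, giving W = +4.
Ligands are named alphabetically: acetylacetonato before hydroxo.
The complex ion is anionic, so tungsten takes the -ate form tungstate(IV).

potassium (acetylacetonato)tetrahydroxotungstate(IV)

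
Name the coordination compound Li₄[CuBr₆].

lithium hexabromocuprate(II)

The 4 lithium counter-ions carry a total charge of +4, so each complex ion is 4−.
Ligand charges: 6×bromo (-1 each); total -6. So Cu + (-6) = 4−, giving Cu = +2.
The complex ion is anionic, so copper takes the -ate form cuprate(II).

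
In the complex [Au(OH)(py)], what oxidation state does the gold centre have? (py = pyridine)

No counter-ion: the bracketed complex is neutral.
Ligand charges: 1×py neutral; 1×OH = -1; sum -1.
Au + (-1) = 0 ⇒ Au is +1.

+1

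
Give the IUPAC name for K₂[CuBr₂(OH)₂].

The 2 potassium counter-ions carry a total charge of +2, so each complex ion is 2−.
Ligand charges: 2×bromo (-1 each), 2×hydroxo (-1 each); total -4. So Cu + (-4) = 2−, giving Cu = +2.
The complex ion is anionic, so copper takes the -ate form cuprate(II).

potassium dibromodihydroxocuprate(II)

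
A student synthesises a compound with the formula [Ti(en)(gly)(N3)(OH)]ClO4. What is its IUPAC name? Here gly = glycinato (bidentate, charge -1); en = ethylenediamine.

azido(ethylenediamine)(glycinato)hydroxotitanium(IV) perchlorate

The 1 perchlorate counter-ion carries a total charge of -1, so each complex ion is 1+.
Ligand charges: 1×azido (-1 each), 1×hydroxo (-1 each), 1×glycinato (-1 each), 1×ethylenediamine (neutral); total -3. So Ti + (-3) = 1+, giving Ti = +4.
Ligands are named alphabetically: azido before ethylenediamine before glycinato before hydroxo.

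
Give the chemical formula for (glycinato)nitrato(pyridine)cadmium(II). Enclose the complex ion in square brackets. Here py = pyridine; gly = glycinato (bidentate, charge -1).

[Cd(gly)(NO3)(py)]

Ligands: 1 pyridine (py, neutral), 1 glycinato (gly, -1), 1 nitrato (NO3, -1). Ligand charge sum = -2.
With Cd in oxidation state +2, the complex ion is [Cd...].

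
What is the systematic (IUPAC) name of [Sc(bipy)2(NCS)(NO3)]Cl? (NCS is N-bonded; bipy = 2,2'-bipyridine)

bis(2,2'-bipyridine)isothiocyanatonitratoscandium(III) chloride

The 1 chloride counter-ion carries a total charge of -1, so each complex ion is 1+.
Ligand charges: 1×isothiocyanato (-1 each), 1×nitrato (-1 each), 2×2,2'-bipyridine (neutral); total -2. So Sc + (-2) = 1+, giving Sc = +3.
Ligands are named alphabetically: bipyridine before isothiocyanato before nitrato.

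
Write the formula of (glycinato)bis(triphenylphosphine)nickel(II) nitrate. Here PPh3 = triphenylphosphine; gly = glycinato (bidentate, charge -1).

[Ni(gly)(PPh3)2]NO3

Ligands: 2 triphenylphosphine (PPh3, neutral), 1 glycinato (gly, -1). Ligand charge sum = -1.
With Ni in oxidation state +2, the complex ion is [Ni...]^1+.
Charge balance with nitrate (-1) requires 1 complex ion per 1 nitrate.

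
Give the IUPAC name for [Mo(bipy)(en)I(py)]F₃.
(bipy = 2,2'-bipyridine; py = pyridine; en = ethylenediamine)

The 3 fluoride counter-ions carry a total charge of -3, so each complex ion is 3+.
Ligand charges: 1×2,2'-bipyridine (neutral), 1×pyridine (neutral), 1×iodo (-1 each), 1×ethylenediamine (neutral); total -1. So Mo + (-1) = 3+, giving Mo = +4.
Ligands are named alphabetically: bipyridine before ethylenediamine before iodo before pyridine.

(2,2'-bipyridine)(ethylenediamine)iodo(pyridine)molybdenum(IV) fluoride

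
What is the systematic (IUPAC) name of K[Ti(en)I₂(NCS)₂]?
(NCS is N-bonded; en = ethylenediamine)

The 1 potassium counter-ion carries a total charge of +1, so each complex ion is 1−.
Ligand charges: 2×isothiocyanato (-1 each), 2×iodo (-1 each), 1×ethylenediamine (neutral); total -4. So Ti + (-4) = 1−, giving Ti = +3.
The complex ion is anionic, so titanium takes the -ate form titanate(III).

potassium (ethylenediamine)diiododiisothiocyanatotitanate(III)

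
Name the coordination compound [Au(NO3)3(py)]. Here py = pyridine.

There is no counter-ion, so the complex is neutral overall.
Ligand charges: 3×nitrato (-1 each), 1×pyridine (neutral); total -3. So Au + (-3) = 0, giving Au = +3.
Ligands are named alphabetically: nitrato before pyridine.

trinitrato(pyridine)gold(III)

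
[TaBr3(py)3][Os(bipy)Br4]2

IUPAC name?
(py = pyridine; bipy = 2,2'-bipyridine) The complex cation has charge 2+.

Both ions are complex: the cation is named first with the plain metal name, the anion second with the -ate form; each ion's ligands are alphabetised independently.
The complex cation is given as 2+; its ligand charges sum to -3, so Ta = +5.
With 2 anions per cation, each anion must be 2/2 = 1−.
Anion: ligand charges sum to -4; for the ion to be 1−, Os = +3.

tribromotris(pyridine)tantalum(V) (2,2'-bipyridine)tetrabromoosmate(III)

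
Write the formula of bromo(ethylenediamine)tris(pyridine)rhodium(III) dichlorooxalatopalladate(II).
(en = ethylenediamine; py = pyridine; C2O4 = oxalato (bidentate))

[RhBr(en)(py)3][Pd(C2O4)Cl2]

Cation [Rh…]: ligand charges -1, Rh(III) ⇒ ion charge 2+.
Anion [Pd…]: ligand charges -4, Pd(II) ⇒ ion charge 2−.
One 2+ cation balances one 2− anion.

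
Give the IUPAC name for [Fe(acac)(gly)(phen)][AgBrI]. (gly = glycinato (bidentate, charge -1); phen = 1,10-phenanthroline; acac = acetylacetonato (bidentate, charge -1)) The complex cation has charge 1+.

The complex cation is given as 1+; its ligand charges sum to -2, so Fe = +3.
A 1:1 salt means the anion carries the equal and opposite charge, 1−.
Anion: ligand charges sum to -2; for the ion to be 1−, Ag = +1.

(acetylacetonato)(glycinato)(1,10-phenanthroline)iron(III) bromoiodoargentate(I)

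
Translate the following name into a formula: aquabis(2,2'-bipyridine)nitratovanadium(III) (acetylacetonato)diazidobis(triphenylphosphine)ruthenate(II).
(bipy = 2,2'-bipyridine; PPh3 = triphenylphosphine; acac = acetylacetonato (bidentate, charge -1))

Cation [V…]: ligand charges -1, V(III) ⇒ ion charge 2+.
Anion [Ru…]: ligand charges -3, Ru(II) ⇒ ion charge 1−.
One 2+ cation requires 2 of the 1− anion.

[V(bipy)2(H2O)(NO3)][Ru(acac)(N3)2(PPh3)2]2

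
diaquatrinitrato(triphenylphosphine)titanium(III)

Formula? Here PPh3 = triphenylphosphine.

Ligands: 2 aqua (H2O, neutral), 3 nitrato (NO3, -1), 1 triphenylphosphine (PPh3, neutral). Ligand charge sum = -3.
With Ti in oxidation state +3, the complex ion is [Ti...].

[Ti(H2O)2(NO3)3(PPh3)]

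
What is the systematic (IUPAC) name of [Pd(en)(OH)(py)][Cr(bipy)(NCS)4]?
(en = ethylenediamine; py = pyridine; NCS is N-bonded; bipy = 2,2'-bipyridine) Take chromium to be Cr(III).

Both ions are complex: the cation is named first with the plain metal name, the anion second with the -ate form; each ion's ligands are alphabetised independently.
Cr is given as +3; the anion's ligand charges sum to -4, so the complex anion is 1−.
A 1:1 salt means the cation carries the equal and opposite charge, 1+.
Cation: ligand charges sum to -1; for the ion to be 1+, Pd = +2.

(ethylenediamine)hydroxo(pyridine)palladium(II) (2,2'-bipyridine)tetraisothiocyanatochromate(III)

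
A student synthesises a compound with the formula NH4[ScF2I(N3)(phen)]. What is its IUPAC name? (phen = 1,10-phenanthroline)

ammonium azidodifluoroiodo(1,10-phenanthroline)scandate(III)

The 1 ammonium counter-ion carries a total charge of +1, so each complex ion is 1−.
Ligand charges: 1×iodo (-1 each), 1×1,10-phenanthroline (neutral), 1×azido (-1 each), 2×fluoro (-1 each); total -4. So Sc + (-4) = 1−, giving Sc = +3.
The complex ion is anionic, so scandium takes the -ate form scandate(III).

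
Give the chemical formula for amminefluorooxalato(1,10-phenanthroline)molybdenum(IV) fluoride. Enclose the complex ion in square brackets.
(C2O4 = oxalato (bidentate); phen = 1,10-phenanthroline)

[Mo(C2O4)F(NH3)(phen)]F

Ligands: 1 oxalato (C2O4, -2), 1 1,10-phenanthroline (phen, neutral), 1 ammine (NH3, neutral), 1 fluoro (F, -1). Ligand charge sum = -3.
Charge balance with fluoride (-1) requires 1 complex ion per 1 fluoride.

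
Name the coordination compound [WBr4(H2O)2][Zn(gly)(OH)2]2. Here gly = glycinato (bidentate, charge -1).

Both ions are complex: the cation is named first with the plain metal name, the anion second with the -ate form; each ion's ligands are alphabetised independently.
Zinc is always +2 in its complexes; the anion's ligand charges sum to -3, so the complex anion is 1−.
With 2 anions per cation, the cation must be 2×1 = 2+.
Cation: ligand charges sum to -4; for the ion to be 2+, W = +6.

diaquatetrabromotungsten(VI) (glycinato)dihydroxozincate(II)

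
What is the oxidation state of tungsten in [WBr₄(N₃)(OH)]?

+6

No counter-ion: the bracketed complex is neutral.
Ligand charges: 1×OH = -1; 4×Br = -4; 1×N3 = -1; sum -6.
W + (-6) = 0 ⇒ W is +6.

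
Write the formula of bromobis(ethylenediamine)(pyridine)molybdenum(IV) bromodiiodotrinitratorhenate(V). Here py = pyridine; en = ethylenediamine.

Cation [Mo…]: ligand charges -1, Mo(IV) ⇒ ion charge 3+.
Anion [Re…]: ligand charges -6, Re(V) ⇒ ion charge 1−.

[MoBr(en)2(py)][ReBrI2(NO3)3]3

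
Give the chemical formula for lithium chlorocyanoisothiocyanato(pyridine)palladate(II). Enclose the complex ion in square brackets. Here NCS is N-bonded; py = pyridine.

Li[PdCl(CN)(NCS)(py)]

Ligands: 1 isothiocyanato (NCS, -1), 1 chloro (Cl, -1), 1 pyridine (py, neutral), 1 cyano (CN, -1). Ligand charge sum = -3.
With Pd in oxidation state +2, the complex ion is [Pd...]^1−.
Charge balance with lithium (+1) requires 1 complex ion per 1 lithium.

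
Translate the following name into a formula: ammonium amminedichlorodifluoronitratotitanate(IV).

Ligands: 1 nitrato (NO3, -1), 1 ammine (NH3, neutral), 2 fluoro (F, -1), 2 chloro (Cl, -1). Ligand charge sum = -5.
Charge balance with ammonium (+1) requires 1 complex ion per 1 ammonium.

NH4[TiCl2F2(NH3)(NO3)]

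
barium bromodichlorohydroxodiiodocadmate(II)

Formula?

Ba2[CdBrCl2I2(OH)]

Ligands: 2 iodo (I, -1), 2 chloro (Cl, -1), 1 bromo (Br, -1), 1 hydroxo (OH, -1). Ligand charge sum = -6.
With Cd in oxidation state +2, the complex ion is [Cd...]^4−.
Charge balance with barium (+2) requires 1 complex ion per 2 barium.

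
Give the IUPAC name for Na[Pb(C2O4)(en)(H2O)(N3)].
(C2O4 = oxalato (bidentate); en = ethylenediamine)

The 1 sodium counter-ion carries a total charge of +1, so each complex ion is 1−.
Ligand charges: 1×oxalato (-2 each), 1×aqua (neutral), 1×ethylenediamine (neutral), 1×azido (-1 each); total -3. So Pb + (-3) = 1−, giving Pb = +2.
Ligands are named alphabetically: aqua before azido before ethylenediamine before oxalato.
The complex ion is anionic, so lead takes the -ate form plumbate(II).

sodium aquaazido(ethylenediamine)oxalatoplumbate(II)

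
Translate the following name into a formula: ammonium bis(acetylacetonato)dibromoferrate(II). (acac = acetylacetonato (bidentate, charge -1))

(NH4)2[Fe(acac)2Br2]

Ligands: 2 acetylacetonato (acac, -1), 2 bromo (Br, -1). Ligand charge sum = -4.
Charge balance with ammonium (+1) requires 1 complex ion per 2 ammonium.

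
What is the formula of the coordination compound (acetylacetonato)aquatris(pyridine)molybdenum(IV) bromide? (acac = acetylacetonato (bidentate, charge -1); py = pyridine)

[Mo(acac)(H2O)(py)3]Br3

Ligands: 1 aqua (H2O, neutral), 1 acetylacetonato (acac, -1), 3 pyridine (py, neutral). Ligand charge sum = -1.
With Mo in oxidation state +4, the complex ion is [Mo...]^3+.
Charge balance with bromide (-1) requires 1 complex ion per 3 bromide.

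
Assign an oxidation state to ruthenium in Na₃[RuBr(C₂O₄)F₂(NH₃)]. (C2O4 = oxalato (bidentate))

+2

3 sodium outside the brackets (+1 each) → the complex ion is 3−.
Ligand charges: 1×C2O4 = -2; 1×NH3 neutral; 2×F = -2; 1×Br = -1; sum -5.
Ru + (-5) = 3− ⇒ Ru is +2.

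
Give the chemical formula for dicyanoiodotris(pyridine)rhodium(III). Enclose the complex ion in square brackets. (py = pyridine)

Ligands: 2 cyano (CN, -1), 3 pyridine (py, neutral), 1 iodo (I, -1). Ligand charge sum = -3.
With Rh in oxidation state +3, the complex ion is [Rh...].

[Rh(CN)2I(py)3]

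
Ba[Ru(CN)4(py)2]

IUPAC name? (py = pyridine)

The 1 barium counter-ion carries a total charge of +2, so each complex ion is 2−.
Ligand charges: 4×cyano (-1 each), 2×pyridine (neutral); total -4. So Ru + (-4) = 2−, giving Ru = +2.
The complex ion is anionic, so ruthenium takes the -ate form ruthenate(II).

barium tetracyanobis(pyridine)ruthenate(II)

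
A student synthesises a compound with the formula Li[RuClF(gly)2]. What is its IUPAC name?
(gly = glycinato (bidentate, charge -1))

lithium chlorofluorobis(glycinato)ruthenate(III)

The 1 lithium counter-ion carries a total charge of +1, so each complex ion is 1−.
Ligand charges: 1×chloro (-1 each), 2×glycinato (-1 each), 1×fluoro (-1 each); total -4. So Ru + (-4) = 1−, giving Ru = +3.
The complex ion is anionic, so ruthenium takes the -ate form ruthenate(III).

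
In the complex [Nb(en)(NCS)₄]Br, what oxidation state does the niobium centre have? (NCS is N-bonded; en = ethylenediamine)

+5

1 bromide outside the brackets (-1 each) → the complex ion is 1+.
Ligand charges: 4×NCS = -4; 1×en neutral; sum -4.
Nb + (-4) = 1+ ⇒ Nb is +5.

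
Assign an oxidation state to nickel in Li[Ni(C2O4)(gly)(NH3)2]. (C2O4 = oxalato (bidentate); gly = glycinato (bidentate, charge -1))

+2

1 lithium outside the brackets (+1 each) → the complex ion is 1−.
Ligand charges: 2×NH3 neutral; 1×C2O4 = -2; 1×gly = -1; sum -3.
Ni + (-3) = 1− ⇒ Ni is +2.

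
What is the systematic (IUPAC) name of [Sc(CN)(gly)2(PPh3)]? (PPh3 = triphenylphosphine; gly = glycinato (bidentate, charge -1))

There is no counter-ion, so the complex is neutral overall.
Ligand charges: 1×cyano (-1 each), 1×triphenylphosphine (neutral), 2×glycinato (-1 each); total -3. So Sc + (-3) = 0, giving Sc = +3.
Ligands are named alphabetically: cyano before glycinato before triphenylphosphine.

cyanobis(glycinato)(triphenylphosphine)scandium(III)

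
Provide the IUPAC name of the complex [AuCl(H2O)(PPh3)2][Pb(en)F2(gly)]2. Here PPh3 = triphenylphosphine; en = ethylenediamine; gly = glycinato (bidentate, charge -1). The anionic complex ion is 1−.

aquachlorobis(triphenylphosphine)gold(III) (ethylenediamine)difluoro(glycinato)plumbate(II)

The complex anion is given as 1−; its ligand charges sum to -3, so Pb = +2.
With 2 anions per cation, the cation must be 2×1 = 2+.
Cation: ligand charges sum to -1; for the ion to be 2+, Au = +3.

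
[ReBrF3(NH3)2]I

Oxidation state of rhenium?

1 iodide outside the brackets (-1 each) → the complex ion is 1+.
Ligand charges: 2×NH3 neutral; 3×F = -3; 1×Br = -1; sum -4.
Re + (-4) = 1+ ⇒ Re is +5.

+5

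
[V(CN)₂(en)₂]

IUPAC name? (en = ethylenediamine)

There is no counter-ion, so the complex is neutral overall.
Ligand charges: 2×ethylenediamine (neutral), 2×cyano (-1 each); total -2. So V + (-2) = 0, giving V = +2.
Ligands are named alphabetically: cyano before ethylenediamine.

dicyanobis(ethylenediamine)vanadium(II)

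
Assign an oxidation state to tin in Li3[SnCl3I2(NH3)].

+2

3 lithium outside the brackets (+1 each) → the complex ion is 3−.
Ligand charges: 2×I = -2; 3×Cl = -3; 1×NH3 neutral; sum -5.
Sn + (-5) = 3− ⇒ Sn is +2.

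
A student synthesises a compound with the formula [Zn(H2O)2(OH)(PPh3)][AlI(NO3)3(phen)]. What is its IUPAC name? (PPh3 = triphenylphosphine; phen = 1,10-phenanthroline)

Zinc is always +2 in its complexes; the cation's ligand charges sum to -1, so the complex cation is 1+.
A 1:1 salt means the anion carries the equal and opposite charge, 1−.
Anion: ligand charges sum to -4; for the ion to be 1−, Al = +3.

diaquahydroxo(triphenylphosphine)zinc(II) iodotrinitrato(1,10-phenanthroline)aluminate(III)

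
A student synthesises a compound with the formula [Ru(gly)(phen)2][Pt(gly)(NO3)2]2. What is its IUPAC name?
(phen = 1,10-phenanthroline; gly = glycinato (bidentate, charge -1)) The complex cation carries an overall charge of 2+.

(glycinato)bis(1,10-phenanthroline)ruthenium(III) (glycinato)dinitratoplatinate(II)

Both ions are complex: the cation is named first with the plain metal name, the anion second with the -ate form; each ion's ligands are alphabetised independently.
The complex cation is given as 2+; its ligand charges sum to -1, so Ru = +3.
With 2 anions per cation, each anion must be 2/2 = 1−.
Anion: ligand charges sum to -3; for the ion to be 1−, Pt = +2.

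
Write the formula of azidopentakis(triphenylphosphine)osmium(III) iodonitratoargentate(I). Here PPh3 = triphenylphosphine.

[Os(N3)(PPh3)5][AgI(NO3)]2

Cation [Os…]: ligand charges -1, Os(III) ⇒ ion charge 2+.
Anion [Ag…]: ligand charges -2, Ag(I) ⇒ ion charge 1−.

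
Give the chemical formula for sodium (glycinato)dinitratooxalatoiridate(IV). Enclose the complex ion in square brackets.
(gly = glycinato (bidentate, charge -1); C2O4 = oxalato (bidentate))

Na[Ir(C2O4)(gly)(NO3)2]

Ligands: 2 nitrato (NO3, -1), 1 glycinato (gly, -1), 1 oxalato (C2O4, -2). Ligand charge sum = -5.
Charge balance with sodium (+1) requires 1 complex ion per 1 sodium.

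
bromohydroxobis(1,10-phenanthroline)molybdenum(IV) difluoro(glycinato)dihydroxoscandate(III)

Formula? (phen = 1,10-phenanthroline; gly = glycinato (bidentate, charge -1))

Cation [Mo…]: ligand charges -2, Mo(IV) ⇒ ion charge 2+.
Anion [Sc…]: ligand charges -5, Sc(III) ⇒ ion charge 2−.
One 2+ cation balances one 2− anion.

[MoBr(OH)(phen)2][ScF2(gly)(OH)2]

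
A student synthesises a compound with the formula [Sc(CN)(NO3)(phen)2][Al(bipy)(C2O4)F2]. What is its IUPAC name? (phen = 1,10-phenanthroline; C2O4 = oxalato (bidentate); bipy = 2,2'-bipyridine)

cyanonitratobis(1,10-phenanthroline)scandium(III) (2,2'-bipyridine)difluorooxalatoaluminate(III)

Both ions are complex: the cation is named first with the plain metal name, the anion second with the -ate form; each ion's ligands are alphabetised independently.
Scandium is always +3 in its complexes; the cation's ligand charges sum to -2, so the complex cation is 1+.
A 1:1 salt means the anion carries the equal and opposite charge, 1−.
Anion: ligand charges sum to -4; for the ion to be 1−, Al = +3.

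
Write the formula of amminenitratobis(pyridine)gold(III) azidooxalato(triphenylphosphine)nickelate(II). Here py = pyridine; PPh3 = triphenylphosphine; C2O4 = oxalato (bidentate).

[Au(NH3)(NO3)(py)2][Ni(C2O4)(N3)(PPh3)]2

Cation [Au…]: ligand charges -1, Au(III) ⇒ ion charge 2+.
Anion [Ni…]: ligand charges -3, Ni(II) ⇒ ion charge 1−.
One 2+ cation requires 2 of the 1− anion.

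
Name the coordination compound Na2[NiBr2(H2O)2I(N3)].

The 2 sodium counter-ions carry a total charge of +2, so each complex ion is 2−.
Ligand charges: 2×aqua (neutral), 1×iodo (-1 each), 2×bromo (-1 each), 1×azido (-1 each); total -4. So Ni + (-4) = 2−, giving Ni = +2.
The complex ion is anionic, so nickel takes the -ate form nickelate(II).

sodium diaquaazidodibromoiodonickelate(II)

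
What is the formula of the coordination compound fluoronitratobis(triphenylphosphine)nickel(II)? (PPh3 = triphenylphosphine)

[NiF(NO3)(PPh3)2]

Ligands: 1 nitrato (NO3, -1), 2 triphenylphosphine (PPh3, neutral), 1 fluoro (F, -1). Ligand charge sum = -2.
With Ni in oxidation state +2, the complex ion is [Ni...].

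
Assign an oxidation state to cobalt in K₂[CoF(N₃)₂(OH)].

2 potassium outside the brackets (+1 each) → the complex ion is 2−.
Ligand charges: 2×N3 = -2; 1×OH = -1; 1×F = -1; sum -4.
Co + (-4) = 2− ⇒ Co is +2.

+2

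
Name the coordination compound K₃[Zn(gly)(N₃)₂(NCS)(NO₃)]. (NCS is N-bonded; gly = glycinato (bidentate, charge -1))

The 3 potassium counter-ions carry a total charge of +3, so each complex ion is 3−.
Ligand charges: 2×azido (-1 each), 1×isothiocyanato (-1 each), 1×nitrato (-1 each), 1×glycinato (-1 each); total -5. So Zn + (-5) = 3−, giving Zn = +2.
Ligands are named alphabetically: azido before glycinato before isothiocyanato before nitrato.
The complex ion is anionic, so zinc takes the -ate form zincate(II).

potassium diazido(glycinato)isothiocyanatonitratozincate(II)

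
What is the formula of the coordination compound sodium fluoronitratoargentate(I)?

Ligands: 1 fluoro (F, -1), 1 nitrato (NO3, -1). Ligand charge sum = -2.
Charge balance with sodium (+1) requires 1 complex ion per 1 sodium.

Na[AgF(NO3)]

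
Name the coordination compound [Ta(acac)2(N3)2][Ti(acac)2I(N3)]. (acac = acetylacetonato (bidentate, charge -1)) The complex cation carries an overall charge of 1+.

bis(acetylacetonato)diazidotantalum(V) bis(acetylacetonato)azidoiodotitanate(III)

Both ions are complex: the cation is named first with the plain metal name, the anion second with the -ate form; each ion's ligands are alphabetised independently.
The complex cation is given as 1+; its ligand charges sum to -4, so Ta = +5.
A 1:1 salt means the anion carries the equal and opposite charge, 1−.
Anion: ligand charges sum to -4; for the ion to be 1−, Ti = +3.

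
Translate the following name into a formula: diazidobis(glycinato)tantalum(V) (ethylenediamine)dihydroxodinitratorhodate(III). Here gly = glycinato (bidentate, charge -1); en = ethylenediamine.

Cation [Ta…]: ligand charges -4, Ta(V) ⇒ ion charge 1+.
Anion [Rh…]: ligand charges -4, Rh(III) ⇒ ion charge 1−.
One 1+ cation balances one 1− anion.

[Ta(gly)2(N3)2][Rh(en)(NO3)2(OH)2]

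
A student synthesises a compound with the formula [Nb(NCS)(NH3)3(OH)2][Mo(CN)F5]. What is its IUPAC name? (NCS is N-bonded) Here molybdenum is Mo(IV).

Both ions are complex: the cation is named first with the plain metal name, the anion second with the -ate form; each ion's ligands are alphabetised independently.
Mo is given as +4; the anion's ligand charges sum to -6, so the complex anion is 2−.
A 1:1 salt means the cation carries the equal and opposite charge, 2+.
Cation: ligand charges sum to -3; for the ion to be 2+, Nb = +5.

triamminedihydroxoisothiocyanatoniobium(V) cyanopentafluoromolybdate(IV)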